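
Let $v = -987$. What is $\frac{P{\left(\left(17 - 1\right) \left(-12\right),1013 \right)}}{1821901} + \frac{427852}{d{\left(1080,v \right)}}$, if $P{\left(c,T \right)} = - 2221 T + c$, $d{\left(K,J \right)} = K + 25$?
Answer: $\frac{777017664827}{2013200605} \approx 385.96$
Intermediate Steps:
$d{\left(K,J \right)} = 25 + K$
$P{\left(c,T \right)} = c - 2221 T$
$\frac{P{\left(\left(17 - 1\right) \left(-12\right),1013 \right)}}{1821901} + \frac{427852}{d{\left(1080,v \right)}} = \frac{\left(17 - 1\right) \left(-12\right) - 2249873}{1821901} + \frac{427852}{25 + 1080} = \left(16 \left(-12\right) - 2249873\right) \frac{1}{1821901} + \frac{427852}{1105} = \left(-192 - 2249873\right) \frac{1}{1821901} + 427852 \cdot \frac{1}{1105} = \left(-2250065\right) \frac{1}{1821901} + \frac{427852}{1105} = - \frac{2250065}{1821901} + \frac{427852}{1105} = \frac{777017664827}{2013200605}$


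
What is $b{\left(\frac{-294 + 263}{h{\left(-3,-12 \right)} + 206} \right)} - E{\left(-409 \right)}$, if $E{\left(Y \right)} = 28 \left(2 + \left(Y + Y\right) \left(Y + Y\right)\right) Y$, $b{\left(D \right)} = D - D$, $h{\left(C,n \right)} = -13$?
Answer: $7662830952$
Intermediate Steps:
$b{\left(D \right)} = 0$
$E{\left(Y \right)} = 28 Y \left(2 + 4 Y^{2}\right)$ ($E{\left(Y \right)} = 28 \left(2 + 2 Y 2 Y\right) Y = 28 \left(2 + 4 Y^{2}\right) Y = 28 Y \left(2 + 4 Y^{2}\right)$)
$b{\left(\frac{-294 + 263}{h{\left(-3,-12 \right)} + 206} \right)} - E{\left(-409 \right)} = 0 - \left(56 \left(-409\right) + 112 \left(-409\right)^{3}\right) = 0 - \left(-22904 + 112 \left(-68417929\right)\right) = 0 - \left(-22904 - 7662808048\right) = 0 - -7662830952 = 0 + 7662830952 = 7662830952$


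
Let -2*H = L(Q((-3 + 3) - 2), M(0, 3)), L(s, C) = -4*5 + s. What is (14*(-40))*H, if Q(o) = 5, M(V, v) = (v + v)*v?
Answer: -4200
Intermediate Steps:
M(V, v) = 2*v**2 (M(V, v) = (2*v)*v = 2*v**2)
L(s, C) = -20 + s
H = 15/2 (H = -(-20 + 5)/2 = -1/2*(-15) = 15/2 ≈ 7.5000)
(14*(-40))*H = (14*(-40))*(15/2) = -560*15/2 = -4200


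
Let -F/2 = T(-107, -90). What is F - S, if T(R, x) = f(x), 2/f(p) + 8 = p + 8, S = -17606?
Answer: 792272/45 ≈ 17606.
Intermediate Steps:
f(p) = 2/p (f(p) = 2/(-8 + (p + 8)) = 2/(-8 + (8 + p)) = 2/p)
T(R, x) = 2/x
F = 2/45 (F = -4/(-90) = -4*(-1)/90 = -2*(-1/45) = 2/45 ≈ 0.044444)
F - S = 2/45 - 1*(-17606) = 2/45 + 17606 = 792272/45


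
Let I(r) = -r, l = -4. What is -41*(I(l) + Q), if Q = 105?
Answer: -4469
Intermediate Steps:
-41*(I(l) + Q) = -41*(-1*(-4) + 105) = -41*(4 + 105) = -41*109 = -4469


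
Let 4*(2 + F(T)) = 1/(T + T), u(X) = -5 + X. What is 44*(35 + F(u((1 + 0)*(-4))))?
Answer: 26125/18 ≈ 1451.4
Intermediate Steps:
F(T) = -2 + 1/(8*T) (F(T) = -2 + 1/(4*(T + T)) = -2 + 1/(4*((2*T))) = -2 + (1/(2*T))/4 = -2 + 1/(8*T))
44*(35 + F(u((1 + 0)*(-4)))) = 44*(35 + (-2 + 1/(8*(-5 + (1 + 0)*(-4))))) = 44*(35 + (-2 + 1/(8*(-5 + 1*(-4))))) = 44*(35 + (-2 + 1/(8*(-5 - 4)))) = 44*(35 + (-2 + (⅛)/(-9))) = 44*(35 + (-2 + (⅛)*(-⅑))) = 44*(35 + (-2 - 1/72)) = 44*(35 - 145/72) = 44*(2375/72) = 26125/18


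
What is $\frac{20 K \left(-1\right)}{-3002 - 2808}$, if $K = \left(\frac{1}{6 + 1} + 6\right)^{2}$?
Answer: $\frac{3698}{28469} \approx 0.1299$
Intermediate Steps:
$K = \frac{1849}{49}$ ($K = \left(\frac{1}{7} + 6\right)^{2} = \left(\frac{43}{7}\right)^{2} = \frac{1849}{49} \approx 37.735$)
$\frac{20 K \left(-1\right)}{-3002 - 2808} = \frac{20 \cdot \frac{1849}{49} \left(-1\right)}{-3002 - 2808} = \frac{\frac{36980}{49} \left(-1\right)}{-5810} = \left(- \frac{36980}{49}\right) \left(- \frac{1}{5810}\right) = \frac{3698}{28469}$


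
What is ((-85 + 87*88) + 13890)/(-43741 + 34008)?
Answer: -21461/9733 ≈ -2.2050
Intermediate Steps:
((-85 + 87*88) + 13890)/(-43741 + 34008) = ((-85 + 7656) + 13890)/(-9733) = (7571 + 13890)*(-1/9733) = 21461*(-1/9733) = -21461/9733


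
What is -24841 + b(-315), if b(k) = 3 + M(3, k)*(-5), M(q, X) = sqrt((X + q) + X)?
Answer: -24838 - 5*I*sqrt(627) ≈ -24838.0 - 125.2*I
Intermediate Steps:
M(q, X) = sqrt(q + 2*X)
b(k) = 3 - 5*sqrt(3 + 2*k) (b(k) = 3 + sqrt(3 + 2*k)*(-5) = 3 - 5*sqrt(3 + 2*k))
-24841 + b(-315) = -24841 + (3 - 5*sqrt(3 + 2*(-315))) = -24841 + (3 - 5*sqrt(3 - 630)) = -24841 + (3 - 5*I*sqrt(627)) = -24838 - 5*I*sqrt(627)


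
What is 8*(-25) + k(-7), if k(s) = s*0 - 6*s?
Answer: -158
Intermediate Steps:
k(s) = -6*s (k(s) = 0 - 6*s = -6*s)
8*(-25) + k(-7) = 8*(-25) - 6*(-7) = -200 + 42 = -158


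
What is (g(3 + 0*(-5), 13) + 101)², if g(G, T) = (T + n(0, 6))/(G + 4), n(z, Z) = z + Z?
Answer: 527076/49 ≈ 10757.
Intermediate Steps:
n(z, Z) = Z + z
g(G, T) = (6 + T)/(4 + G) (g(G, T) = (T + (6 + 0))/(G + 4) = (T + 6)/(4 + G) = (6 + T)/(4 + G))
(g(3 + 0*(-5), 13) + 101)² = ((6 + 13)/(4 + (3 + 0*(-5))) + 101)² = (19/(4 + (3 + 0)) + 101)² = (19/(4 + 3) + 101)² = (19/7 + 101)² = (726/7)² = 527076/49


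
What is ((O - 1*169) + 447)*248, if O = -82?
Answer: 48608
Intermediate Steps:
((O - 1*169) + 447)*248 = ((-82 - 1*169) + 447)*248 = ((-82 - 169) + 447)*248 = (-251 + 447)*248 = 196*248 = 48608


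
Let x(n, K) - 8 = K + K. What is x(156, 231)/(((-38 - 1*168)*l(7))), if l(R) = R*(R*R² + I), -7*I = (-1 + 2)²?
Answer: -47/49440 ≈ -0.00095065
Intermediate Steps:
x(n, K) = 8 + 2*K (x(n, K) = 8 + (K + K) = 8 + 2*K)
I = -⅐ (I = -(-1 + 2)²/7 = -⅐*1² = -⅐*1 = -⅐ ≈ -0.14286)
l(R) = R*(-⅐ + R³) (l(R) = R*(R*R² - ⅐) = R*(R³ - ⅐) = R*(-⅐ + R³))
x(156, 231)/(((-38 - 1*168)*l(7))) = (8 + 2*231)/(((-38 - 1*168)*(7⁴ - ⅐*7))) = (8 + 462)/(((-38 - 168)*(2401 - 1))) = 470/((-206*2400)) = 470/(-494400) = 470*(-1/494400) = -47/49440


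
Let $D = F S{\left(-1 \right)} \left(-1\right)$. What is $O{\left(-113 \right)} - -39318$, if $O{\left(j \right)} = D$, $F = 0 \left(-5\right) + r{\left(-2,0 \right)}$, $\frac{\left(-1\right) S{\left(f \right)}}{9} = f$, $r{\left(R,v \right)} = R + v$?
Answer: $39336$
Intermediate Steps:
$S{\left(f \right)} = - 9 f$
$F = -2$ ($F = 0 \left(-5\right) + \left(-2 + 0\right) = 0 - 2 = -2$)
$D = 18$ ($D = - 2 \left(\left(-9\right) \left(-1\right)\right) \left(-1\right) = \left(-2\right) 9 \left(-1\right) = \left(-18\right) \left(-1\right) = 18$)
$O{\left(j \right)} = 18$
$O{\left(-113 \right)} - -39318 = 18 - -39318 = 18 + 39318 = 39336$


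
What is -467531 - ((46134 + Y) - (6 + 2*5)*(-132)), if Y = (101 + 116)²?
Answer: -562866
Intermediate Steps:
Y = 47089 (Y = 217² = 47089)
-467531 - ((46134 + Y) - (6 + 2*5)*(-132)) = -467531 - ((46134 + 47089) - (6 + 2*5)*(-132)) = -467531 - (93223 - (6 + 10)*(-132)) = -467531 - (93223 - 16*(-132)) = -467531 - (93223 - 1*(-2112)) = -467531 - (93223 + 2112) = -467531 - 1*95335 = -467531 - 95335 = -562866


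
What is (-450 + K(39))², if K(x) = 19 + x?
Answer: 153664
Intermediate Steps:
(-450 + K(39))² = (-450 + (19 + 39))² = (-450 + 58)² = (-392)² = 153664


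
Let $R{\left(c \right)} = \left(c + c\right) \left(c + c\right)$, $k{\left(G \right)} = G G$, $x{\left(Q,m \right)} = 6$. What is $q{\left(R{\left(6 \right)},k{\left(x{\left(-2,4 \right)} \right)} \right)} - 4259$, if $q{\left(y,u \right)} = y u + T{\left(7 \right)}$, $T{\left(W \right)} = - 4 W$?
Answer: $897$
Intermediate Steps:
$k{\left(G \right)} = G^{2}$
$R{\left(c \right)} = 4 c^{2}$ ($R{\left(c \right)} = 2 c 2 c = 4 c^{2}$)
$q{\left(y,u \right)} = -28 + u y$ ($q{\left(y,u \right)} = y u - 28 = u y - 28 = -28 + u y$)
$q{\left(R{\left(6 \right)},k{\left(x{\left(-2,4 \right)} \right)} \right)} - 4259 = \left(-28 + 6^{2} \cdot 4 \cdot 6^{2}\right) - 4259 = \left(-28 + 36 \cdot 4 \cdot 36\right) - 4259 = \left(-28 + 36 \cdot 144\right) - 4259 = \left(-28 + 5184\right) - 4259 = 5156 - 4259 = 897$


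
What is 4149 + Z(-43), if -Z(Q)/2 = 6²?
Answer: 4077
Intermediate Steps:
Z(Q) = -72 (Z(Q) = -2*6² = -2*36 = -72)
4149 + Z(-43) = 4149 - 72 = 4077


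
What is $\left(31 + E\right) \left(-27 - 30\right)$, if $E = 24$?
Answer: $-3135$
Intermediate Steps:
$\left(31 + E\right) \left(-27 - 30\right) = \left(31 + 24\right) \left(-27 - 30\right) = 55 \left(-57\right) = -3135$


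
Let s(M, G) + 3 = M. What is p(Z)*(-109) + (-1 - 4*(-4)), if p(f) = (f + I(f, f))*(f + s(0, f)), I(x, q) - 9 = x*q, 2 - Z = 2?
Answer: 2958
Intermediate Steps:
Z = 0 (Z = 2 - 1*2 = 2 - 2 = 0)
s(M, G) = -3 + M
I(x, q) = 9 + q*x (I(x, q) = 9 + x*q = 9 + q*x)
p(f) = (-3 + f)*(9 + f + f²) (p(f) = (f + (9 + f*f))*(f + (-3 + 0)) = (f + (9 + f²))*(f - 3) = (9 + f + f²)*(-3 + f) = (-3 + f)*(9 + f + f²))
p(Z)*(-109) + (-1 - 4*(-4)) = (-27 + 0³ - 2*0² + 6*0)*(-109) + (-1 - 4*(-4)) = (-27 + 0 - 2*0 + 0)*(-109) + (-1 + 16) = (-27 + 0 + 0 + 0)*(-109) + 15 = -27*(-109) + 15 = 2943 + 15 = 2958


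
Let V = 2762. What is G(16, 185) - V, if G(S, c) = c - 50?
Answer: -2627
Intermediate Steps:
G(S, c) = -50 + c
G(16, 185) - V = (-50 + 185) - 1*2762 = 135 - 2762 = -2627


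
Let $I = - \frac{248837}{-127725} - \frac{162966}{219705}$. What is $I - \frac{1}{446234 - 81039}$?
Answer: $\frac{164853034761296}{136640490209925} \approx 1.2065$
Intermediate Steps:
$I = \frac{2257060049}{1870788075}$ ($I = \left(-248837\right) \left(- \frac{1}{127725}\right) - \frac{54322}{73235} = \frac{248837}{127725} - \frac{54322}{73235} = \frac{2257060049}{1870788075} \approx 1.2065$)
$I - \frac{1}{446234 - 81039} = \frac{2257060049}{1870788075} - \frac{1}{446234 - 81039} = \frac{2257060049}{1870788075} - \frac{1}{365195} = \frac{164853034761296}{136640490209925}$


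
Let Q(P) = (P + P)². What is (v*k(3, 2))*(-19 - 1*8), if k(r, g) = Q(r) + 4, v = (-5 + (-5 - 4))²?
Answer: -211680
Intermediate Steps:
Q(P) = 4*P² (Q(P) = (2*P)² = 4*P²)
v = 196 (v = (-5 - 9)² = (-14)² = 196)
k(r, g) = 4 + 4*r² (k(r, g) = 4*r² + 4 = 4 + 4*r²)
(v*k(3, 2))*(-19 - 1*8) = (196*(4 + 4*3²))*(-19 - 1*8) = (196*(4 + 4*9))*(-19 - 8) = (196*(4 + 36))*(-27) = (196*40)*(-27) = 7840*(-27) = -211680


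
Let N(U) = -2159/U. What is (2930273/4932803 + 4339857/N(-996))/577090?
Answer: 21322035317113723/6145963300579930 ≈ 3.4693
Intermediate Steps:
(2930273/4932803 + 4339857/N(-996))/577090 = (2930273/4932803 + 4339857/((-2159/(-996))))/577090 = (2930273*(1/4932803) + 4339857/((-2159*(-1/996))))*(1/577090) = (2930273/4932803 + 4339857/(2159/996))*(1/577090) = (2930273/4932803 + 4339857*(996/2159))*(1/577090) = (2930273/4932803 + 4322497572/2159)*(1/577090) = (21322035317113723/10649921677)*(1/577090) = 21322035317113723/6145963300579930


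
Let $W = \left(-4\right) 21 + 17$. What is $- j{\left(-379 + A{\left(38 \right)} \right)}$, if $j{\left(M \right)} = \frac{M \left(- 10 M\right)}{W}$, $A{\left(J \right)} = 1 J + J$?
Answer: $- \frac{918090}{67} \approx -13703.0$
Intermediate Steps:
$A{\left(J \right)} = 2 J$ ($A{\left(J \right)} = J + J = 2 J$)
$W = -67$ ($W = -84 + 17 = -67$)
$j{\left(M \right)} = \frac{10 M^{2}}{67}$ ($j{\left(M \right)} = \frac{M \left(- 10 M\right)}{-67} = - 10 M^{2} \left(- \frac{1}{67}\right) = \frac{10 M^{2}}{67}$)
$- j{\left(-379 + A{\left(38 \right)} \right)} = - \frac{10 \left(-379 + 2 \cdot 38\right)^{2}}{67} = - \frac{10 \left(-379 + 76\right)^{2}}{67} = - \frac{10 \left(-303\right)^{2}}{67} = - \frac{10 \cdot 91809}{67} = \left(-1\right) \frac{918090}{67} = - \frac{918090}{67}$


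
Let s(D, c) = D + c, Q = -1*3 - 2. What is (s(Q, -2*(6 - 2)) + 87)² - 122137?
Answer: -116661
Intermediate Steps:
Q = -5 (Q = -3 - 2 = -5)
(s(Q, -2*(6 - 2)) + 87)² - 122137 = ((-5 - 2*(6 - 2)) + 87)² - 122137 = ((-5 - 2*4) + 87)² - 122137 = ((-5 - 8) + 87)² - 122137 = (-13 + 87)² - 122137 = 74² - 122137 = 5476 - 122137 = -116661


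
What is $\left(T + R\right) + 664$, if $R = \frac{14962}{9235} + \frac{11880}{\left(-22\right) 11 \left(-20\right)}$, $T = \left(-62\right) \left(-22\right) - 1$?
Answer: $\frac{206326722}{101585} \approx 2031.1$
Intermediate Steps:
$T = 1363$ ($T = 1364 - 1 = 1363$)
$R = \frac{413927}{101585}$ ($R = 14962 \cdot \frac{1}{9235} + \frac{11880}{\left(-242\right) \left(-20\right)} = \frac{14962}{9235} + \frac{11880}{4840} = \frac{14962}{9235} + 11880 \cdot \frac{1}{4840} = \frac{14962}{9235} + \frac{27}{11} = \frac{413927}{101585} \approx 4.0747$)
$\left(T + R\right) + 664 = \left(1363 + \frac{413927}{101585}\right) + 664 = \frac{138874282}{101585} + 664 = \frac{206326722}{101585}$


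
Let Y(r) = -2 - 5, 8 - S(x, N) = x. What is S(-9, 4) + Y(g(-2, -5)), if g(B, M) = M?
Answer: 10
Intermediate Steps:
S(x, N) = 8 - x
Y(r) = -7
S(-9, 4) + Y(g(-2, -5)) = (8 - 1*(-9)) - 7 = (8 + 9) - 7 = 17 - 7 = 10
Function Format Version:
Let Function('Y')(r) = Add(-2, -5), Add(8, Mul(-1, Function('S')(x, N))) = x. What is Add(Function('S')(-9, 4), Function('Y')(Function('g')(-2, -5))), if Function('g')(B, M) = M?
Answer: 10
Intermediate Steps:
Function('S')(x, N) = Add(8, Mul(-1, x))
Function('Y')(r) = -7
Add(Function('S')(-9, 4), Function('Y')(Function('g')(-2, -5))) = Add(Add(8, Mul(-1, -9)), -7) = Add(Add(8, 9), -7) = Add(17, -7) = 10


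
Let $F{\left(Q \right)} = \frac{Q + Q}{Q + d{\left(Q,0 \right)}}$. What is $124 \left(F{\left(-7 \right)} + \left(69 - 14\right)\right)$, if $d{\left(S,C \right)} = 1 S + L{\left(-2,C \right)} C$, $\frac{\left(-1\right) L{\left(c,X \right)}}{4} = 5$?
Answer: $6944$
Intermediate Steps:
$L{\left(c,X \right)} = -20$ ($L{\left(c,X \right)} = \left(-4\right) 5 = -20$)
$d{\left(S,C \right)} = S - 20 C$ ($d{\left(S,C \right)} = 1 S - 20 C = S - 20 C$)
$F{\left(Q \right)} = 1$ ($F{\left(Q \right)} = \frac{Q + Q}{Q + \left(Q - 0\right)} = \frac{2 Q}{Q + \left(Q + 0\right)} = \frac{2 Q}{Q + Q} = \frac{2 Q}{2 Q} = 2 Q \frac{1}{2 Q} = 1$)
$124 \left(F{\left(-7 \right)} + \left(69 - 14\right)\right) = 124 \left(1 + \left(69 - 14\right)\right) = 124 \left(1 + 55\right) = 124 \cdot 56 = 6944$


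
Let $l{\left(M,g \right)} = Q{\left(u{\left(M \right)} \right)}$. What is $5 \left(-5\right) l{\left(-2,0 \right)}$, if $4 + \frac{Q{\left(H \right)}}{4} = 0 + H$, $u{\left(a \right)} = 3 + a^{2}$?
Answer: $-300$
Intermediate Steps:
$Q{\left(H \right)} = -16 + 4 H$ ($Q{\left(H \right)} = -16 + 4 \left(0 + H\right) = -16 + 4 H$)
$l{\left(M,g \right)} = -4 + 4 M^{2}$ ($l{\left(M,g \right)} = -16 + 4 \left(3 + M^{2}\right) = -16 + \left(12 + 4 M^{2}\right) = -4 + 4 M^{2}$)
$5 \left(-5\right) l{\left(-2,0 \right)} = 5 \left(-5\right) \left(-4 + 4 \left(-2\right)^{2}\right) = - 25 \left(-4 + 4 \cdot 4\right) = - 25 \left(-4 + 16\right) = \left(-25\right) 12 = -300$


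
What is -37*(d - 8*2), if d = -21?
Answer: 1369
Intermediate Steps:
-37*(d - 8*2) = -37*(-21 - 8*2) = -37*(-21 - 16) = -37*(-37) = 1369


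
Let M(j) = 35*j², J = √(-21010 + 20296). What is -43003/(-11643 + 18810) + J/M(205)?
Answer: -43003/7167 + I*√714/1470875 ≈ -6.0001 + 1.8167e-5*I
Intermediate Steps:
J = I*√714 (J = √(-714) = I*√714 ≈ 26.721*I)
-43003/(-11643 + 18810) + J/M(205) = -43003/(-11643 + 18810) + (I*√714)/((35*205²)) = -43003/7167 + (I*√714)/((35*42025)) = -43003*1/7167 + (I*√714)/1470875 = -43003/7167 + (I*√714)*(1/1470875) = -43003/7167 + I*√714/1470875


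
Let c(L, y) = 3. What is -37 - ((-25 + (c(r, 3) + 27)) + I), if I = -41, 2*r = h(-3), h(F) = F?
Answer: -1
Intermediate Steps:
r = -3/2 (r = (1/2)*(-3) = -3/2 ≈ -1.5000)
-37 - ((-25 + (c(r, 3) + 27)) + I) = -37 - ((-25 + (3 + 27)) - 41) = -37 - ((-25 + 30) - 41) = -37 - (5 - 41) = -37 - 1*(-36) = -37 + 36 = -1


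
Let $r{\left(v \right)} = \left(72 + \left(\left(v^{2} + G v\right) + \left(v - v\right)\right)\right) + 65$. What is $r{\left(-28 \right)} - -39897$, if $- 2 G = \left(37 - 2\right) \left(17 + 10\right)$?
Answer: $54048$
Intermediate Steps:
$G = - \frac{945}{2}$ ($G = - \frac{\left(37 - 2\right) \left(17 + 10\right)}{2} = - \frac{35 \cdot 27}{2} = \left(- \frac{1}{2}\right) 945 = - \frac{945}{2} \approx -472.5$)
$r{\left(v \right)} = 137 + v^{2} - \frac{945 v}{2}$ ($r{\left(v \right)} = \left(72 + \left(\left(v^{2} - \frac{945 v}{2}\right) + \left(v - v\right)\right)\right) + 65 = \left(72 + \left(\left(v^{2} - \frac{945 v}{2}\right) + 0\right)\right) + 65 = \left(72 + \left(v^{2} - \frac{945 v}{2}\right)\right) + 65 = \left(72 + v^{2} - \frac{945 v}{2}\right) + 65 = 137 + v^{2} - \frac{945 v}{2}$)
$r{\left(-28 \right)} - -39897 = \left(137 + \left(-28\right)^{2} - -13230\right) - -39897 = \left(137 + 784 + 13230\right) + 39897 = 14151 + 39897 = 54048$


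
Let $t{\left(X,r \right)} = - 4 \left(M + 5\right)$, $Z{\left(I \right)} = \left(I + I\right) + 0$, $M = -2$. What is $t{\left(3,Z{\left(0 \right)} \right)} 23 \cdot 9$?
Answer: $-2484$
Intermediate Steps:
$Z{\left(I \right)} = 2 I$ ($Z{\left(I \right)} = 2 I + 0 = 2 I$)
$t{\left(X,r \right)} = -12$ ($t{\left(X,r \right)} = - 4 \left(-2 + 5\right) = \left(-4\right) 3 = -12$)
$t{\left(3,Z{\left(0 \right)} \right)} 23 \cdot 9 = \left(-12\right) 23 \cdot 9 = \left(-276\right) 9 = -2484$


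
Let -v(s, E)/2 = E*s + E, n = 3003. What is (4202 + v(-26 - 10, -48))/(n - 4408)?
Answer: -842/1405 ≈ -0.59929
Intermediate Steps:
v(s, E) = -2*E - 2*E*s (v(s, E) = -2*(E*s + E) = -2*(E + E*s) = -2*E - 2*E*s)
(4202 + v(-26 - 10, -48))/(n - 4408) = (4202 - 2*(-48)*(1 + (-26 - 10)))/(3003 - 4408) = (4202 - 2*(-48)*(1 - 36))/(-1405) = (4202 - 2*(-48)*(-35))*(-1/1405) = (4202 - 3360)*(-1/1405) = 842*(-1/1405) = -842/1405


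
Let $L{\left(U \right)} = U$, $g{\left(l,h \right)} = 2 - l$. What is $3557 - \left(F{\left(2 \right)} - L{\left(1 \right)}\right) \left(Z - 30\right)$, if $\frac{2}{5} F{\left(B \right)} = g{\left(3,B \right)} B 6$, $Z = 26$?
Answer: $3433$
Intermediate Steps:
$F{\left(B \right)} = - 15 B$ ($F{\left(B \right)} = \frac{5 \left(2 - 3\right) B 6}{2} = \frac{5 - B 6}{2} = \frac{5 \left(- 6 B\right)}{2} = - 15 B$)
$3557 - \left(F{\left(2 \right)} - L{\left(1 \right)}\right) \left(Z - 30\right) = 3557 - \left(\left(-15\right) 2 - 1\right) \left(26 - 30\right) = 3557 - \left(-30 - 1\right) \left(-4\right) = 3557 - \left(-31\right) \left(-4\right) = 3557 - 124 = 3433$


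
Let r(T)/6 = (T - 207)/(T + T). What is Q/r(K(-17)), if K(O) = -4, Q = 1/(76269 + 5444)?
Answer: 4/51724329 ≈ 7.7333e-8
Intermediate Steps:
Q = 1/81713 ≈ 1.2238e-5
r(T) = 3*(-207 + T)/T (r(T) = 6*((T - 207)/(T + T)) = 6*((-207 + T)/((2*T))) = 6*((-207 + T)*(1/(2*T))) = 6*((-207 + T)/(2*T)) = 3*(-207 + T)/T)
Q/r(K(-17)) = 1/(81713*(3 - 621/(-4))) = 1/(81713*(3 - 621*(-¼))) = 1/(81713*(3 + 621/4)) = 1/(81713*(633/4)) = (1/81713)*(4/633) = 4/51724329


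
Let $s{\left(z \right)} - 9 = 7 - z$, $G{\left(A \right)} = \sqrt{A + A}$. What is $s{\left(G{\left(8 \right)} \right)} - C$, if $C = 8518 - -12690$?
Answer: $-21196$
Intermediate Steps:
$C = 21208$ ($C = 8518 + 12690 = 21208$)
$G{\left(A \right)} = \sqrt{2} \sqrt{A}$ ($G{\left(A \right)} = \sqrt{2 A} = \sqrt{2} \sqrt{A}$)
$s{\left(z \right)} = 16 - z$ ($s{\left(z \right)} = 9 - \left(-7 + z\right) = 16 - z$)
$s{\left(G{\left(8 \right)} \right)} - C = \left(16 - \sqrt{2} \sqrt{8}\right) - 21208 = \left(16 - \sqrt{2} \cdot 2 \sqrt{2}\right) - 21208 = \left(16 - 4\right) - 21208 = 12 - 21208 = -21196$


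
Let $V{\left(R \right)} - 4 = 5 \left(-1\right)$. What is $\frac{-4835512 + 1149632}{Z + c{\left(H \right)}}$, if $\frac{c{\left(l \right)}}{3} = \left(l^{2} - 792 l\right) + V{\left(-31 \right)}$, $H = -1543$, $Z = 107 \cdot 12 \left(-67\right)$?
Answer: $- \frac{921470}{2680671} \approx -0.34375$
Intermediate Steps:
$V{\left(R \right)} = -1$ ($V{\left(R \right)} = 4 + 5 \left(-1\right) = 4 - 5 = -1$)
$Z = -86028$ ($Z = 1284 \left(-67\right) = -86028$)
$c{\left(l \right)} = -3 - 2376 l + 3 l^{2}$ ($c{\left(l \right)} = 3 \left(\left(l^{2} - 792 l\right) - 1\right) = 3 \left(-1 + l^{2} - 792 l\right) = -3 - 2376 l + 3 l^{2}$)
$\frac{-4835512 + 1149632}{Z + c{\left(H \right)}} = \frac{-4835512 + 1149632}{-86028 - \left(-3666165 - 7142547\right)} = - \frac{3685880}{-86028 + \left(-3 + 3666168 + 3 \cdot 2380849\right)} = - \frac{3685880}{-86028 + \left(-3 + 3666168 + 7142547\right)} = - \frac{3685880}{-86028 + 10808712} = - \frac{3685880}{10722684} = \left(-3685880\right) \frac{1}{10722684} = - \frac{921470}{2680671}$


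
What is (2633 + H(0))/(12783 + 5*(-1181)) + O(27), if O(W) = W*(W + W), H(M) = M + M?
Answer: 10030757/6878 ≈ 1458.4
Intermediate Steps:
H(M) = 2*M
O(W) = 2*W**2 (O(W) = W*(2*W) = 2*W**2)
(2633 + H(0))/(12783 + 5*(-1181)) + O(27) = (2633 + 2*0)/(12783 + 5*(-1181)) + 2*27**2 = (2633 + 0)/(12783 - 5905) + 2*729 = 2633/6878 + 1458 = 10030757/6878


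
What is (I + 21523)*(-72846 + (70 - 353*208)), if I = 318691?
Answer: -49739286800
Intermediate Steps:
(I + 21523)*(-72846 + (70 - 353*208)) = (318691 + 21523)*(-72846 + (70 - 353*208)) = 340214*(-72846 + (70 - 73424)) = 340214*(-72846 - 73354) = 340214*(-146200) = -49739286800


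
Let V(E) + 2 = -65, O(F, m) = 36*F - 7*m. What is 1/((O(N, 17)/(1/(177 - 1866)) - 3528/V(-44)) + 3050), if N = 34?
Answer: -67/124837237 ≈ -5.3670e-7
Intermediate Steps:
O(F, m) = -7*m + 36*F
V(E) = -67 (V(E) = -2 - 65 = -67)
1/((O(N, 17)/(1/(177 - 1866)) - 3528/V(-44)) + 3050) = 1/(((-7*17 + 36*34)/(1/(177 - 1866)) - 3528/(-67)) + 3050) = 1/(((-119 + 1224)/(1/(-1689)) - 3528*(-1/67)) + 3050) = 1/((1105/(-1/1689) + 3528/67) + 3050) = 1/((1105*(-1689) + 3528/67) + 3050) = 1/((-1866345 + 3528/67) + 3050) = 1/(-125041587/67 + 3050) = 1/(-124837237/67) = -67/124837237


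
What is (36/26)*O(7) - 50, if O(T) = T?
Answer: -524/13 ≈ -40.308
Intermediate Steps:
(36/26)*O(7) - 50 = (36/26)*7 - 50 = (36*(1/26))*7 - 50 = (18/13)*7 - 50 = 126/13 - 50 = -524/13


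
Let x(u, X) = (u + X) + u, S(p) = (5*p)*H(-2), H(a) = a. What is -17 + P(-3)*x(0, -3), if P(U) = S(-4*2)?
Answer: -257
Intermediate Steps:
S(p) = -10*p (S(p) = (5*p)*(-2) = -10*p)
P(U) = 80 (P(U) = -(-40)*2 = -10*(-8) = 80)
x(u, X) = X + 2*u (x(u, X) = (X + u) + u = X + 2*u)
-17 + P(-3)*x(0, -3) = -17 + 80*(-3 + 2*0) = -17 + 80*(-3 + 0) = -17 + 80*(-3) = -17 - 240 = -257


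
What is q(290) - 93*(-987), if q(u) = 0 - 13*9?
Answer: 91674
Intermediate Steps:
q(u) = -117 (q(u) = 0 - 117 = -117)
q(290) - 93*(-987) = -117 - 93*(-987) = -117 + 91791 = 91674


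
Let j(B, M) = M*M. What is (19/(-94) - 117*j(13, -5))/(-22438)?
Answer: 274969/2109172 ≈ 0.13037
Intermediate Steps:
j(B, M) = M²
(19/(-94) - 117*j(13, -5))/(-22438) = (19/(-94) - 117*(-5)²)/(-22438) = (19*(-1/94) - 117*25)*(-1/22438) = (-19/94 - 2925)*(-1/22438) = -274969/94*(-1/22438) = 274969/2109172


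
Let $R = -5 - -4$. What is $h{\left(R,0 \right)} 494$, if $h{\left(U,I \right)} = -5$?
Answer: $-2470$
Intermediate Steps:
$R = -1$ ($R = -5 + 4 = -1$)
$h{\left(R,0 \right)} 494 = \left(-5\right) 494 = -2470$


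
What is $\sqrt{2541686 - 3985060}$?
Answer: $i \sqrt{1443374} \approx 1201.4 i$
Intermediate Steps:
$\sqrt{2541686 - 3985060} = \sqrt{-1443374} = i \sqrt{1443374}$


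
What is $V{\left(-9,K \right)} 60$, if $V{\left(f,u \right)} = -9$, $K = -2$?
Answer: $-540$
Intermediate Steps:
$V{\left(-9,K \right)} 60 = \left(-9\right) 60 = -540$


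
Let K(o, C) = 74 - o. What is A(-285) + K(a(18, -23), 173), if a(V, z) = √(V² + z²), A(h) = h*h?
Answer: 81299 - √853 ≈ 81270.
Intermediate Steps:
A(h) = h²
A(-285) + K(a(18, -23), 173) = (-285)² + (74 - √(18² + (-23)²)) = 81225 + (74 - √(324 + 529)) = 81225 + (74 - √853) = 81299 - √853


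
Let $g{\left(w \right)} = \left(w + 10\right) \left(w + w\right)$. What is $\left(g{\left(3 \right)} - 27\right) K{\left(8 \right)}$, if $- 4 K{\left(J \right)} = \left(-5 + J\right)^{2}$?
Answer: $- \frac{459}{4} \approx -114.75$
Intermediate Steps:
$g{\left(w \right)} = 2 w \left(10 + w\right)$ ($g{\left(w \right)} = \left(10 + w\right) 2 w = 2 w \left(10 + w\right)$)
$K{\left(J \right)} = - \frac{\left(-5 + J\right)^{2}}{4}$
$\left(g{\left(3 \right)} - 27\right) K{\left(8 \right)} = \left(2 \cdot 3 \left(10 + 3\right) - 27\right) \left(- \frac{\left(-5 + 8\right)^{2}}{4}\right) = \left(2 \cdot 3 \cdot 13 - 27\right) \left(- \frac{3^{2}}{4}\right) = \left(78 - 27\right) \left(\left(- \frac{1}{4}\right) 9\right) = 51 \left(- \frac{9}{4}\right) = - \frac{459}{4}$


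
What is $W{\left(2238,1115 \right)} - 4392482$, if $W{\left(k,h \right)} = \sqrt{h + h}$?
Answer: $-4392482 + \sqrt{2230} \approx -4.3924 \cdot 10^{6}$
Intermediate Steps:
$W{\left(k,h \right)} = \sqrt{2} \sqrt{h}$ ($W{\left(k,h \right)} = \sqrt{2 h} = \sqrt{2} \sqrt{h}$)
$W{\left(2238,1115 \right)} - 4392482 = \sqrt{2} \sqrt{1115} - 4392482 = \sqrt{2230} - 4392482 = -4392482 + \sqrt{2230}$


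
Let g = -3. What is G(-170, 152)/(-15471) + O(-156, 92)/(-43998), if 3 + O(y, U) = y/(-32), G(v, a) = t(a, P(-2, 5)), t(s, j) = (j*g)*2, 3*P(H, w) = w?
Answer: 1095925/1815181488 ≈ 0.00060376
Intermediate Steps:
P(H, w) = w/3
t(s, j) = -6*j (t(s, j) = (j*(-3))*2 = -3*j*2 = -6*j)
G(v, a) = -10 (G(v, a) = -2*5 = -6*5/3 = -10)
O(y, U) = -3 - y/32 (O(y, U) = -3 + y/(-32) = -3 + y*(-1/32) = -3 - y/32)
G(-170, 152)/(-15471) + O(-156, 92)/(-43998) = -10/(-15471) + (-3 - 1/32*(-156))/(-43998) = -10*(-1/15471) + (-3 + 39/8)*(-1/43998) = 10/15471 + (15/8)*(-1/43998) = 10/15471 - 5/117328 = 1095925/1815181488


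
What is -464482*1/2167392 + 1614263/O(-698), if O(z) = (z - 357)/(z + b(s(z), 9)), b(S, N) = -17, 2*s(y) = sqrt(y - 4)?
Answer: 1185591999583/1083696 ≈ 1.0940e+6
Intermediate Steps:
s(y) = sqrt(-4 + y)/2 (s(y) = sqrt(y - 4)/2 = sqrt(-4 + y)/2)
O(z) = (-357 + z)/(-17 + z) (O(z) = (z - 357)/(z - 17) = (-357 + z)/(-17 + z))
-464482*1/2167392 + 1614263/O(-698) = -464482*1/2167392 + 1614263/(((-357 - 698)/(-17 - 698))) = -464482*1/2167392 + 1614263/((-1055/(-715))) = -232241/1083696 + 1614263/((-1/715*(-1055))) = -232241/1083696 + 1614263/(211/143) = -232241/1083696 + 1614263*(143/211) = -232241/1083696 + 230839609/211 = 1185591999583/1083696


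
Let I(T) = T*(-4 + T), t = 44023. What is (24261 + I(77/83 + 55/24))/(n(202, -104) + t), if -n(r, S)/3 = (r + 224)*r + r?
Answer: -96259228489/852098095296 ≈ -0.11297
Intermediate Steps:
n(r, S) = -3*r - 3*r*(224 + r) (n(r, S) = -3*((r + 224)*r + r) = -3*((224 + r)*r + r) = -3*(r*(224 + r) + r) = -3*(r + r*(224 + r)) = -3*r - 3*r*(224 + r))
(24261 + I(77/83 + 55/24))/(n(202, -104) + t) = (24261 + (77/83 + 55/24)*(-4 + (77/83 + 55/24)))/(-3*202*(225 + 202) + 44023) = (24261 + (77*(1/83) + 55*(1/24))*(-4 + (77*(1/83) + 55*(1/24))))/(-3*202*427 + 44023) = (24261 + (77/83 + 55/24)*(-4 + (77/83 + 55/24)))/(-258762 + 44023) = (24261 + 6413*(-4 + 6413/1992)/1992)/(-214739) = (24261 + (6413/1992)*(-1555/1992))*(-1/214739) = (24261 - 9972215/3968064)*(-1/214739) = (96259228489/3968064)*(-1/214739) = -96259228489/852098095296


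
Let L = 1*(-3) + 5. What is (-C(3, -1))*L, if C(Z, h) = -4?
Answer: 8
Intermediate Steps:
L = 2 (L = -3 + 5 = 2)
(-C(3, -1))*L = -1*(-4)*2 = 4*2 = 8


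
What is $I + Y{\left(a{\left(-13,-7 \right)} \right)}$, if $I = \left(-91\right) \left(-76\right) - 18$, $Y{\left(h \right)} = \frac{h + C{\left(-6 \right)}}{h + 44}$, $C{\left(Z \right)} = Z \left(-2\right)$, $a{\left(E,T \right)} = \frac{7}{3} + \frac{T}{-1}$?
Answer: $\frac{34492}{5} \approx 6898.4$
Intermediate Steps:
$a{\left(E,T \right)} = \frac{7}{3} - T$ ($a{\left(E,T \right)} = 7 \cdot \frac{1}{3} + T \left(-1\right) = \frac{7}{3} - T$)
$C{\left(Z \right)} = - 2 Z$
$Y{\left(h \right)} = \frac{12 + h}{44 + h}$ ($Y{\left(h \right)} = \frac{h - -12}{h + 44} = \frac{h + 12}{44 + h} = \frac{12 + h}{44 + h}$)
$I = 6898$ ($I = 6916 - 18 = 6898$)
$I + Y{\left(a{\left(-13,-7 \right)} \right)} = 6898 + \frac{12 + \left(\frac{7}{3} - -7\right)}{44 + \left(\frac{7}{3} - -7\right)} = 6898 + \frac{12 + \left(\frac{7}{3} + 7\right)}{44 + \left(\frac{7}{3} + 7\right)} = 6898 + \frac{12 + \frac{28}{3}}{44 + \frac{28}{3}} = 6898 + \frac{1}{\frac{160}{3}} \cdot \frac{64}{3} = 6898 + \frac{3}{160} \cdot \frac{64}{3} = 6898 + \frac{2}{5} = \frac{34492}{5}$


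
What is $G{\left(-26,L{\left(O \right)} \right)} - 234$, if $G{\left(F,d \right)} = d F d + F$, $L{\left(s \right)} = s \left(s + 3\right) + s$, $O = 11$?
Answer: $-708110$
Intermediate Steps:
$L{\left(s \right)} = s + s \left(3 + s\right)$ ($L{\left(s \right)} = s \left(3 + s\right) + s = s + s \left(3 + s\right)$)
$G{\left(F,d \right)} = F + F d^{2}$ ($G{\left(F,d \right)} = F d d + F = F d^{2} + F = F + F d^{2}$)
$G{\left(-26,L{\left(O \right)} \right)} - 234 = - 26 \left(1 + \left(11 \left(4 + 11\right)\right)^{2}\right) - 234 = - 26 \left(1 + \left(11 \cdot 15\right)^{2}\right) - 234 = - 26 \left(1 + 165^{2}\right) - 234 = - 26 \left(1 + 27225\right) - 234 = \left(-26\right) 27226 - 234 = -707876 - 234 = -708110$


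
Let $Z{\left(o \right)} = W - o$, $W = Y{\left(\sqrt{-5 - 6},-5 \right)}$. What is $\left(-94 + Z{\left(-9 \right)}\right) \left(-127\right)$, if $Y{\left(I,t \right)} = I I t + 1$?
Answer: $3683$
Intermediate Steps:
$Y{\left(I,t \right)} = 1 + t I^{2}$ ($Y{\left(I,t \right)} = I^{2} t + 1 = t I^{2} + 1 = 1 + t I^{2}$)
$W = 56$ ($W = 1 - 5 \left(\sqrt{-5 - 6}\right)^{2} = 1 - 5 \left(\sqrt{-11}\right)^{2} = 1 - 5 \left(i \sqrt{11}\right)^{2} = 1 - -55 = 1 + 55 = 56$)
$Z{\left(o \right)} = 56 - o$
$\left(-94 + Z{\left(-9 \right)}\right) \left(-127\right) = \left(-94 + \left(56 - -9\right)\right) \left(-127\right) = \left(-94 + \left(56 + 9\right)\right) \left(-127\right) = \left(-94 + 65\right) \left(-127\right) = \left(-29\right) \left(-127\right) = 3683$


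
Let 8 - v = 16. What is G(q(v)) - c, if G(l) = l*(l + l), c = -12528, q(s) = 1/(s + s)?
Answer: 1603585/128 ≈ 12528.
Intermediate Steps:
v = -8 (v = 8 - 1*16 = 8 - 16 = -8)
q(s) = 1/(2*s)
G(l) = 2*l² (G(l) = l*(2*l) = 2*l²)
G(q(v)) - c = 2*((½)/(-8))² - 1*(-12528) = 2*((½)*(-⅛))² + 12528 = 2*(-1/16)² + 12528 = 2*(1/256) + 12528 = 1/128 + 12528 = 1603585/128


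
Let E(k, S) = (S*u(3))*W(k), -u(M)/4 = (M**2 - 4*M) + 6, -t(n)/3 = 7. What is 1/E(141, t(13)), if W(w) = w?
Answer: 1/35532 ≈ 2.8144e-5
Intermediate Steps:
t(n) = -21 (t(n) = -3*7 = -21)
u(M) = -24 - 4*M**2 + 16*M (u(M) = -4*((M**2 - 4*M) + 6) = -4*(6 + M**2 - 4*M) = -24 - 4*M**2 + 16*M)
E(k, S) = -12*S*k (E(k, S) = (S*(-24 - 4*3**2 + 16*3))*k = (S*(-24 - 4*9 + 48))*k = (S*(-24 - 36 + 48))*k = (S*(-12))*k = (-12*S)*k = -12*S*k)
1/E(141, t(13)) = 1/(-12*(-21)*141) = 1/35532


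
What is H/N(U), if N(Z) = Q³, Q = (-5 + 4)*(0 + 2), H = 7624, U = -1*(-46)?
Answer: -953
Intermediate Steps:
U = 46
Q = -2 (Q = -1*2 = -2)
N(Z) = -8 (N(Z) = (-2)³ = -8)
H/N(U) = 7624/(-8) = 7624*(-⅛) = -953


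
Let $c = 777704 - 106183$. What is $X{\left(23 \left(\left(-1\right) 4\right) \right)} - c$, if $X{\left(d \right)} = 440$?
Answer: $-671081$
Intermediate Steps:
$c = 671521$ ($c = 777704 - 106183 = 671521$)
$X{\left(23 \left(\left(-1\right) 4\right) \right)} - c = 440 - 671521 = -671081$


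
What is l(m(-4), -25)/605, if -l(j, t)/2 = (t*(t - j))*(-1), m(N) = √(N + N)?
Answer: 250/121 + 20*I*√2/121 ≈ 2.0661 + 0.23375*I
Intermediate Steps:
m(N) = √2*√N (m(N) = √(2*N) = √2*√N)
l(j, t) = 2*t*(t - j) (l(j, t) = -2*t*(t - j)*(-1) = -(-2)*t*(t - j) = 2*t*(t - j))
l(m(-4), -25)/605 = (2*(-25)*(-25 - √2*√(-4)))/605 = (2*(-25)*(-25 - √2*2*I))*(1/605) = (2*(-25)*(-25 - 2*I*√2))*(1/605) = (1250 + 100*I*√2)*(1/605) = 250/121 + 20*I*√2/121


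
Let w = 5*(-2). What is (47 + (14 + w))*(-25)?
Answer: -1275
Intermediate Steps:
w = -10
(47 + (14 + w))*(-25) = (47 + (14 - 10))*(-25) = (47 + 4)*(-25) = 51*(-25) = -1275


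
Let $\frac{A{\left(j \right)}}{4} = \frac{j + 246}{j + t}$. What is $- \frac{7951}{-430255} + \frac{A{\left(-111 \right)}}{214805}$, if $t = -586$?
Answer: $\frac{238036821427}{12883476983335} \approx 0.018476$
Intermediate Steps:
$A{\left(j \right)} = \frac{4 \left(246 + j\right)}{-586 + j}$ ($A{\left(j \right)} = 4 \frac{j + 246}{j - 586} = 4 \frac{246 + j}{-586 + j} = \frac{4 \left(246 + j\right)}{-586 + j}$)
$- \frac{7951}{-430255} + \frac{A{\left(-111 \right)}}{214805} = - \frac{7951}{-430255} + \frac{4 \frac{1}{-586 - 111} \left(246 - 111\right)}{214805} = \left(-7951\right) \left(- \frac{1}{430255}\right) + 4 \frac{1}{-697} \cdot 135 \cdot \frac{1}{214805} = \frac{7951}{430255} + 4 \left(- \frac{1}{697}\right) 135 \cdot \frac{1}{214805} = \frac{7951}{430255} - \frac{108}{29943817} = \frac{238036821427}{12883476983335}$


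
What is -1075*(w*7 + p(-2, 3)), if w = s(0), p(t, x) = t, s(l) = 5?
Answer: -35475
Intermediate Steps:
w = 5
-1075*(w*7 + p(-2, 3)) = -1075*(5*7 - 2) = -1075*(35 - 2) = -1075*33 = -35475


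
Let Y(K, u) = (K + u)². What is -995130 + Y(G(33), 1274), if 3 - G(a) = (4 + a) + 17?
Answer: 500599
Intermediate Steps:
G(a) = -18 - a (G(a) = 3 - ((4 + a) + 17) = 3 - (21 + a) = 3 + (-21 - a) = -18 - a)
-995130 + Y(G(33), 1274) = -995130 + ((-18 - 1*33) + 1274)² = -995130 + ((-18 - 33) + 1274)² = -995130 + (-51 + 1274)² = -995130 + 1223² = -995130 + 1495729 = 500599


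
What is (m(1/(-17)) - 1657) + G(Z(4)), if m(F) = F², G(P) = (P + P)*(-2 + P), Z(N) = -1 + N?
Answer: -477138/289 ≈ -1651.0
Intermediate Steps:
G(P) = 2*P*(-2 + P) (G(P) = (2*P)*(-2 + P) = 2*P*(-2 + P))
(m(1/(-17)) - 1657) + G(Z(4)) = ((1/(-17))² - 1657) + 2*(-1 + 4)*(-2 + (-1 + 4)) = ((-1/17)² - 1657) + 2*3*(-2 + 3) = (1/289 - 1657) + 2*3*1 = -478872/289 + 6 = -477138/289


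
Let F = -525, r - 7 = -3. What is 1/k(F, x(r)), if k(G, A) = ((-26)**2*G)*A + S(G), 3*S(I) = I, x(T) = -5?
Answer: 1/1774325 ≈ 5.6359e-7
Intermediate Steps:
r = 4 (r = 7 - 3 = 4)
S(I) = I/3
k(G, A) = G/3 + 676*A*G (k(G, A) = ((-26)**2*G)*A + G/3 = (676*G)*A + G/3 = 676*A*G + G/3 = G/3 + 676*A*G)
1/k(F, x(r)) = 1/((1/3)*(-525)*(1 + 2028*(-5))) = 1/((1/3)*(-525)*(1 - 10140)) = 1/((1/3)*(-525)*(-10139)) = 1/1774325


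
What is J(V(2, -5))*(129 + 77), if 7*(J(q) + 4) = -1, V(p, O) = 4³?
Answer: -5974/7 ≈ -853.43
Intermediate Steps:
V(p, O) = 64
J(q) = -29/7 (J(q) = -4 + (⅐)*(-1) = -4 - ⅐ = -29/7)
J(V(2, -5))*(129 + 77) = -29*(129 + 77)/7 = -29/7*206 = -5974/7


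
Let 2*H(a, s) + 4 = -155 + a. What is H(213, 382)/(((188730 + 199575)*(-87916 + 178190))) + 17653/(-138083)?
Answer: -68756170235441/537815573093590 ≈ -0.12784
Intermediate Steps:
H(a, s) = -159/2 + a/2 (H(a, s) = -2 + (-155 + a)/2 = -2 + (-155/2 + a/2) = -159/2 + a/2)
H(213, 382)/(((188730 + 199575)*(-87916 + 178190))) + 17653/(-138083) = (-159/2 + (½)*213)/(((188730 + 199575)*(-87916 + 178190))) + 17653/(-138083) = (-159/2 + 213/2)/((388305*90274)) + 17653*(-1/138083) = 27/35053845570 - 17653/138083 = 27*(1/35053845570) - 17653/138083 = 3/3894871730 - 17653/138083 = -68756170235441/537815573093590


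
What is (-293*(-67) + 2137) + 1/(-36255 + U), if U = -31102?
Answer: 1466227175/67357 ≈ 21768.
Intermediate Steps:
(-293*(-67) + 2137) + 1/(-36255 + U) = (-293*(-67) + 2137) + 1/(-36255 - 31102) = (19631 + 2137) + 1/(-67357) = 21768 - 1/67357 = 1466227175/67357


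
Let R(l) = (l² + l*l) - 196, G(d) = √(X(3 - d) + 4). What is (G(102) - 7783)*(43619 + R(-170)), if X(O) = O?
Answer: -787818609 + 101223*I*√95 ≈ -7.8782e+8 + 9.866e+5*I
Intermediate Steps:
G(d) = √(7 - d) (G(d) = √((3 - d) + 4) = √(7 - d))
R(l) = -196 + 2*l² (R(l) = (l² + l²) - 196 = 2*l² - 196 = -196 + 2*l²)
(G(102) - 7783)*(43619 + R(-170)) = (√(7 - 1*102) - 7783)*(43619 + (-196 + 2*(-170)²)) = (√(7 - 102) - 7783)*(43619 + (-196 + 2*28900)) = (√(-95) - 7783)*(43619 + (-196 + 57800)) = (I*√95 - 7783)*(43619 + 57604) = (-7783 + I*√95)*101223 = -787818609 + 101223*I*√95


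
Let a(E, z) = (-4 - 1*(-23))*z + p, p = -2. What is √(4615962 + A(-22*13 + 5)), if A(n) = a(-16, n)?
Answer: √4610621 ≈ 2147.2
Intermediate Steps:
a(E, z) = -2 + 19*z (a(E, z) = (-4 - 1*(-23))*z - 2 = (-4 + 23)*z - 2 = 19*z - 2 = -2 + 19*z)
A(n) = -2 + 19*n
√(4615962 + A(-22*13 + 5)) = √(4615962 + (-2 + 19*(-22*13 + 5))) = √(4615962 + (-2 + 19*(-286 + 5))) = √(4615962 + (-2 + 19*(-281))) = √(4615962 + (-2 - 5339)) = √(4615962 - 5341) = √4610621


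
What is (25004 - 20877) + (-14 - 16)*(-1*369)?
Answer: 15197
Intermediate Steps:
(25004 - 20877) + (-14 - 16)*(-1*369) = 4127 - 30*(-369) = 4127 + 11070 = 15197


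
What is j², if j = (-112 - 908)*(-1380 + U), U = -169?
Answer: 2496336800400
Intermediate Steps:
j = 1579980 (j = (-112 - 908)*(-1380 - 169) = -1020*(-1549) = 1579980)
j² = 1579980² = 2496336800400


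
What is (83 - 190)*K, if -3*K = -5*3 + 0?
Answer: -535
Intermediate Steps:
K = 5 (K = -(-5*3 + 0)/3 = -(-15 + 0)/3 = -⅓*(-15) = 5)
(83 - 190)*K = (83 - 190)*5 = -107*5 = -535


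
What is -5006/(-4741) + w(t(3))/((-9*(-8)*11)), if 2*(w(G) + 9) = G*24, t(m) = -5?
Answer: 10021/10344 ≈ 0.96877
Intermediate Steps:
w(G) = -9 + 12*G (w(G) = -9 + (G*24)/2 = -9 + (24*G)/2 = -9 + 12*G)
-5006/(-4741) + w(t(3))/((-9*(-8)*11)) = -5006/(-4741) + (-9 + 12*(-5))/((-9*(-8)*11)) = -5006*(-1/4741) + (-9 - 60)/((72*11)) = 5006/4741 - 69/792 = 5006/4741 - 69*1/792 = 5006/4741 - 23/264 = 10021/10344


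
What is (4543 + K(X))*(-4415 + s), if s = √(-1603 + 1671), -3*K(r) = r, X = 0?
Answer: -20057345 + 9086*√17 ≈ -2.0020e+7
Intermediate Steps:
K(r) = -r/3
s = 2*√17 (s = √68 = 2*√17 ≈ 8.2462)
(4543 + K(X))*(-4415 + s) = (4543 - ⅓*0)*(-4415 + 2*√17) = (4543 + 0)*(-4415 + 2*√17) = 4543*(-4415 + 2*√17) = -20057345 + 9086*√17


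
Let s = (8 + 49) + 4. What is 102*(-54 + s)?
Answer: 714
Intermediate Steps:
s = 61 (s = 57 + 4 = 61)
102*(-54 + s) = 102*(-54 + 61) = 102*7 = 714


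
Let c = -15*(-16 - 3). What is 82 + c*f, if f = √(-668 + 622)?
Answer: 82 + 285*I*√46 ≈ 82.0 + 1933.0*I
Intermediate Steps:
f = I*√46 (f = √(-46) = I*√46 ≈ 6.7823*I)
c = 285 (c = -15*(-19) = 285)
82 + c*f = 82 + 285*(I*√46) = 82 + 285*I*√46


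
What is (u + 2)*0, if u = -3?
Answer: 0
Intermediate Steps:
(u + 2)*0 = (-3 + 2)*0 = -1*0 = 0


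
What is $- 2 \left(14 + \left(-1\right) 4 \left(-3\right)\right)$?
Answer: $-52$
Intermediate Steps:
$- 2 \left(14 + \left(-1\right) 4 \left(-3\right)\right) = - 2 \left(14 - -12\right) = - 2 \left(14 + 12\right) = \left(-2\right) 26 = -52$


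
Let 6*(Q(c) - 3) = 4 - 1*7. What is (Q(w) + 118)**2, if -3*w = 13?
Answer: 58081/4 ≈ 14520.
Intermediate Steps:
w = -13/3 (w = -1/3*13 = -13/3 ≈ -4.3333)
Q(c) = 5/2 (Q(c) = 3 + (4 - 1*7)/6 = 3 + (4 - 7)/6 = 3 + (1/6)*(-3) = 3 - 1/2 = 5/2)
(Q(w) + 118)**2 = (5/2 + 118)**2 = (241/2)**2 = 58081/4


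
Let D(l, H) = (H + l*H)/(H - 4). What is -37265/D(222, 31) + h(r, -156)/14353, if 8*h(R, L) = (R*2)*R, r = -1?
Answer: -1863398837/12802876 ≈ -145.55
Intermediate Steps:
h(R, L) = R²/4 (h(R, L) = ((R*2)*R)/8 = ((2*R)*R)/8 = (2*R²)/8 = R²/4)
D(l, H) = (H + H*l)/(-4 + H)
-37265/D(222, 31) + h(r, -156)/14353 = -37265*(-4 + 31)/(31*(1 + 222)) + ((¼)*(-1)²)/14353 = -37265/(31*223/27) + ((¼)*1)*(1/14353) = -37265/(31*(1/27)*223) + (¼)*(1/14353) = -37265/6913/27 + 1/57412 = -37265*27/6913 + 1/57412 = -1006155/6913 + 1/57412 = -1863398837/12802876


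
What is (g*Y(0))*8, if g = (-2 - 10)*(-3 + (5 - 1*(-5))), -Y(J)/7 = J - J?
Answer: 0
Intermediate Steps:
Y(J) = 0 (Y(J) = -7*(J - J) = -7*0 = 0)
g = -84 (g = -12*(-3 + (5 + 5)) = -12*(-3 + 10) = -12*7 = -84)
(g*Y(0))*8 = -84*0*8 = 0*8 = 0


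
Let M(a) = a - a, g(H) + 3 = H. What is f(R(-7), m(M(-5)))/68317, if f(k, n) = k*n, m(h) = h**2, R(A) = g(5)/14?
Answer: 0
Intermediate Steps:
g(H) = -3 + H
M(a) = 0
R(A) = 1/7 (R(A) = (-3 + 5)/14 = 2*(1/14) = 1/7)
f(R(-7), m(M(-5)))/68317 = ((1/7)*0**2)/68317 = ((1/7)*0)*(1/68317) = 0*(1/68317) = 0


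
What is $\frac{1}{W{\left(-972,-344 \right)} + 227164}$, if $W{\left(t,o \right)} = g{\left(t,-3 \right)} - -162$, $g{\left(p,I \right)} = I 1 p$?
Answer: $\frac{1}{230242} \approx 4.3433 \cdot 10^{-6}$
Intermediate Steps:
$g{\left(p,I \right)} = I p$
$W{\left(t,o \right)} = 162 - 3 t$ ($W{\left(t,o \right)} = - 3 t - -162 = - 3 t + 162 = 162 - 3 t$)
$\frac{1}{W{\left(-972,-344 \right)} + 227164} = \frac{1}{\left(162 - -2916\right) + 227164} = \frac{1}{\left(162 + 2916\right) + 227164} = \frac{1}{3078 + 227164} = \frac{1}{230242}$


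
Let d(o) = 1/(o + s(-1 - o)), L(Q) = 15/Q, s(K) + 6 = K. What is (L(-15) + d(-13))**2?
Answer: 64/49 ≈ 1.3061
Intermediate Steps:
s(K) = -6 + K
d(o) = -1/7 (d(o) = 1/(o + (-6 + (-1 - o))) = 1/(o + (-7 - o)) = 1/(-7) = -1/7)
(L(-15) + d(-13))**2 = (15/(-15) - 1/7)**2 = (15*(-1/15) - 1/7)**2 = (-1 - 1/7)**2 = (-8/7)**2 = 64/49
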